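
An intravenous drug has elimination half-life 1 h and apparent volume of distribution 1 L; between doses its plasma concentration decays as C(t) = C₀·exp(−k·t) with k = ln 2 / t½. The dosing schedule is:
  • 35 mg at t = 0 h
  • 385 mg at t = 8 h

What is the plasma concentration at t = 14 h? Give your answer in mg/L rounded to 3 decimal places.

6.018 mg/L

k = ln 2 / 1 = 0.69315 per h
Dose 1 (35 mg at t=0 h): 35·exp(−0.69315·14) = 0.002 mg/L
Dose 2 (385 mg at t=8 h): 385·exp(−0.69315·6) = 6.016 mg/L
C(14) = 0.002 + 6.016 = 6.018 mg/L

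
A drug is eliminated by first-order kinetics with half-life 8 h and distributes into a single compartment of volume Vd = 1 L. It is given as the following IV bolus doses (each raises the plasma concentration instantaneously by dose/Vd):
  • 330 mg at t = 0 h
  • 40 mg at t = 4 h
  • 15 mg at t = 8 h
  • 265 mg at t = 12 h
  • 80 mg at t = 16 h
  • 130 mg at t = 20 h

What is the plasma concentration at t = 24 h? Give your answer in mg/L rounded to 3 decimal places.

277.687 mg/L

k = ln 2 / 8 = 0.08664 per h
Dose 1 (330 mg at t=0 h): 330·exp(−0.08664·24) = 41.250 mg/L
Dose 2 (40 mg at t=4 h): 40·exp(−0.08664·20) = 7.071 mg/L
Dose 3 (15 mg at t=8 h): 15·exp(−0.08664·16) = 3.750 mg/L
Dose 4 (265 mg at t=12 h): 265·exp(−0.08664·12) = 93.692 mg/L
Dose 5 (80 mg at t=16 h): 80·exp(−0.08664·8) = 40.000 mg/L
Dose 6 (130 mg at t=20 h): 130·exp(−0.08664·4) = 91.924 mg/L
C(24) = 41.250 + 7.071 + 3.750 + 93.692 + 40.000 + 91.924 = 277.687 mg/L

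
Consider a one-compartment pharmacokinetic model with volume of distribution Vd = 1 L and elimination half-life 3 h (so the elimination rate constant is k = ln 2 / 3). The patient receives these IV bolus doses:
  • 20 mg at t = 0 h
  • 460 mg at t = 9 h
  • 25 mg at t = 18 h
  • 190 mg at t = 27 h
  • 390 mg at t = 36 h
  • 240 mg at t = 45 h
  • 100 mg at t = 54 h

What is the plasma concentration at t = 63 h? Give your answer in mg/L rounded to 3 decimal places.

k = ln 2 / 3 = 0.23105 per h
Dose 1 (20 mg at t=0 h): 20·exp(−0.23105·63) = 0.000 mg/L
Dose 2 (460 mg at t=9 h): 460·exp(−0.23105·54) = 0.002 mg/L
Dose 3 (25 mg at t=18 h): 25·exp(−0.23105·45) = 0.001 mg/L
Dose 4 (190 mg at t=27 h): 190·exp(−0.23105·36) = 0.046 mg/L
Dose 5 (390 mg at t=36 h): 390·exp(−0.23105·27) = 0.762 mg/L
Dose 6 (240 mg at t=45 h): 240·exp(−0.23105·18) = 3.750 mg/L
Dose 7 (100 mg at t=54 h): 100·exp(−0.23105·9) = 12.500 mg/L
C(63) = 0.000 + 0.002 + 0.001 + 0.046 + 0.762 + 3.750 + 12.500 = 17.061 mg/L

17.061 mg/L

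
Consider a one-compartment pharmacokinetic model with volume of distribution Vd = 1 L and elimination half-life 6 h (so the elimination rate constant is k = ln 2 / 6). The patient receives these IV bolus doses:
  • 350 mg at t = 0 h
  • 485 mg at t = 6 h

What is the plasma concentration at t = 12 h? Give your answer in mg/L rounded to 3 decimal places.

330.000 mg/L

k = ln 2 / 6 = 0.11552 per h
Dose 1 (350 mg at t=0 h): 350·exp(−0.11552·12) = 87.500 mg/L
Dose 2 (485 mg at t=6 h): 485·exp(−0.11552·6) = 242.500 mg/L
C(12) = 87.500 + 242.500 = 330.000 mg/L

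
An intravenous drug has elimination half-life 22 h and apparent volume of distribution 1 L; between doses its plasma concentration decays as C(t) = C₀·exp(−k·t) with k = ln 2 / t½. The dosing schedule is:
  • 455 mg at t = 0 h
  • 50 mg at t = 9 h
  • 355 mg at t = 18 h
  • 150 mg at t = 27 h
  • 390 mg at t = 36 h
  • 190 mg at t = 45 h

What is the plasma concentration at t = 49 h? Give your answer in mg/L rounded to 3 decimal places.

746.457 mg/L

k = ln 2 / 22 = 0.03151 per h
Dose 1 (455 mg at t=0 h): 455·exp(−0.03151·49) = 97.171 mg/L
Dose 2 (50 mg at t=9 h): 50·exp(−0.03151·40) = 14.179 mg/L
Dose 3 (355 mg at t=18 h): 355·exp(−0.03151·31) = 133.675 mg/L
Dose 4 (150 mg at t=27 h): 150·exp(−0.03151·22) = 75.000 mg/L
Dose 5 (390 mg at t=36 h): 390·exp(−0.03151·13) = 258.931 mg/L
Dose 6 (190 mg at t=45 h): 190·exp(−0.03151·4) = 167.502 mg/L
C(49) = 97.171 + 14.179 + 133.675 + 75.000 + 258.931 + 167.502 = 746.457 mg/L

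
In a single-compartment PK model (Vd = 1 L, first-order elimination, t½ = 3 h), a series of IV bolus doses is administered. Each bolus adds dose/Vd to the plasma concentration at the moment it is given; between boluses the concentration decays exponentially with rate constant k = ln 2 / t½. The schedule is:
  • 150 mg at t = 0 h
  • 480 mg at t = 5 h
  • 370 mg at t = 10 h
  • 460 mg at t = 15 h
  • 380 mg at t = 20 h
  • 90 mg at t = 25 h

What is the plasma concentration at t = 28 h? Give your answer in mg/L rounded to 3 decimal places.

136.041 mg/L

k = ln 2 / 3 = 0.23105 per h
Dose 1 (150 mg at t=0 h): 150·exp(−0.23105·28) = 0.233 mg/L
Dose 2 (480 mg at t=5 h): 480·exp(−0.23105·23) = 2.362 mg/L
Dose 3 (370 mg at t=10 h): 370·exp(−0.23105·18) = 5.781 mg/L
Dose 4 (460 mg at t=15 h): 460·exp(−0.23105·13) = 22.819 mg/L
Dose 5 (380 mg at t=20 h): 380·exp(−0.23105·8) = 59.846 mg/L
Dose 6 (90 mg at t=25 h): 90·exp(−0.23105·3) = 45.000 mg/L
C(28) = 0.233 + 2.362 + 5.781 + 22.819 + 59.846 + 45.000 = 136.041 mg/L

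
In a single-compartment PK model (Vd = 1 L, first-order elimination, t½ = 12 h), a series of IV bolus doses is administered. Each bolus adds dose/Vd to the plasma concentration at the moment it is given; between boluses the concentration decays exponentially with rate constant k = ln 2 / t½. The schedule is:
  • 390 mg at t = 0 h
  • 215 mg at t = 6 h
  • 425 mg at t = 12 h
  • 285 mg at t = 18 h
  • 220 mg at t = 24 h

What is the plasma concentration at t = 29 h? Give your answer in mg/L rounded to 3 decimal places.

604.971 mg/L

k = ln 2 / 12 = 0.05776 per h
Dose 1 (390 mg at t=0 h): 390·exp(−0.05776·29) = 73.042 mg/L
Dose 2 (215 mg at t=6 h): 215·exp(−0.05776·23) = 56.946 mg/L
Dose 3 (425 mg at t=12 h): 425·exp(−0.05776·17) = 159.195 mg/L
Dose 4 (285 mg at t=18 h): 285·exp(−0.05776·11) = 150.973 mg/L
Dose 5 (220 mg at t=24 h): 220·exp(−0.05776·5) = 164.814 mg/L
C(29) = 73.042 + 56.946 + 159.195 + 150.973 + 164.814 = 604.971 mg/L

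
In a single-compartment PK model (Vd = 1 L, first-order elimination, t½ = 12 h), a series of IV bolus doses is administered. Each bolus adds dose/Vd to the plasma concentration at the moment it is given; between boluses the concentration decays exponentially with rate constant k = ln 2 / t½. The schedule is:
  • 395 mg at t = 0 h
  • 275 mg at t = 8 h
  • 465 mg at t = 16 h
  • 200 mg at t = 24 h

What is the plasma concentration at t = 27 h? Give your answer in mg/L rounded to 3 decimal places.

589.313 mg/L

k = ln 2 / 12 = 0.05776 per h
Dose 1 (395 mg at t=0 h): 395·exp(−0.05776·27) = 83.039 mg/L
Dose 2 (275 mg at t=8 h): 275·exp(−0.05776·19) = 91.770 mg/L
Dose 3 (465 mg at t=16 h): 465·exp(−0.05776·11) = 246.325 mg/L
Dose 4 (200 mg at t=24 h): 200·exp(−0.05776·3) = 168.179 mg/L
C(27) = 83.039 + 91.770 + 246.325 + 168.179 = 589.313 mg/L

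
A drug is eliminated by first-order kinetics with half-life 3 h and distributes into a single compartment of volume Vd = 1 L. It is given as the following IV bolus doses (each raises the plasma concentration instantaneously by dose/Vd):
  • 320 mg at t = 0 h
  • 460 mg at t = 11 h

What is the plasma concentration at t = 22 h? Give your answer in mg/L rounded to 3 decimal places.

38.207 mg/L

k = ln 2 / 3 = 0.23105 per h
Dose 1 (320 mg at t=0 h): 320·exp(−0.23105·22) = 1.984 mg/L
Dose 2 (460 mg at t=11 h): 460·exp(−0.23105·11) = 36.223 mg/L
C(22) = 1.984 + 36.223 = 38.207 mg/L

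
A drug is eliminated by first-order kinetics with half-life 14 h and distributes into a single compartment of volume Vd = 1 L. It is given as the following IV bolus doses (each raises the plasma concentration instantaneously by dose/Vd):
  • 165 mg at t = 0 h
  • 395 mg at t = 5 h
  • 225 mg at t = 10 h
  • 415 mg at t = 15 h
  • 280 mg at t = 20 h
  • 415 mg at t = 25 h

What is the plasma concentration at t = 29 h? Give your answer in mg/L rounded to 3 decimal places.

974.728 mg/L

k = ln 2 / 14 = 0.04951 per h
Dose 1 (165 mg at t=0 h): 165·exp(−0.04951·29) = 39.257 mg/L
Dose 2 (395 mg at t=5 h): 395·exp(−0.04951·24) = 120.378 mg/L
Dose 3 (225 mg at t=10 h): 225·exp(−0.04951·19) = 87.830 mg/L
Dose 4 (415 mg at t=15 h): 415·exp(−0.04951·14) = 207.500 mg/L
Dose 5 (280 mg at t=20 h): 280·exp(−0.04951·9) = 179.324 mg/L
Dose 6 (415 mg at t=25 h): 415·exp(−0.04951·4) = 340.439 mg/L
C(29) = 39.257 + 120.378 + 87.830 + 207.500 + 179.324 + 340.439 = 974.728 mg/L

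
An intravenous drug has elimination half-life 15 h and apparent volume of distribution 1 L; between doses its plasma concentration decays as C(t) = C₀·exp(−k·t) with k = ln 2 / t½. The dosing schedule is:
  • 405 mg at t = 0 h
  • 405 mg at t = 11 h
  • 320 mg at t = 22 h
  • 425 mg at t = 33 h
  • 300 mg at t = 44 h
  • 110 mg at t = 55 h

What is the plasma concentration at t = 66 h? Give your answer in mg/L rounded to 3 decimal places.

360.174 mg/L

k = ln 2 / 15 = 0.04621 per h
Dose 1 (405 mg at t=0 h): 405·exp(−0.04621·66) = 19.183 mg/L
Dose 2 (405 mg at t=11 h): 405·exp(−0.04621·55) = 31.892 mg/L
Dose 3 (320 mg at t=22 h): 320·exp(−0.04621·44) = 41.892 mg/L
Dose 4 (425 mg at t=33 h): 425·exp(−0.04621·33) = 92.496 mg/L
Dose 5 (300 mg at t=44 h): 300·exp(−0.04621·22) = 108.545 mg/L
Dose 6 (110 mg at t=55 h): 110·exp(−0.04621·11) = 66.166 mg/L
C(66) = 19.183 + 31.892 + 41.892 + 92.496 + 108.545 + 66.166 = 360.174 mg/L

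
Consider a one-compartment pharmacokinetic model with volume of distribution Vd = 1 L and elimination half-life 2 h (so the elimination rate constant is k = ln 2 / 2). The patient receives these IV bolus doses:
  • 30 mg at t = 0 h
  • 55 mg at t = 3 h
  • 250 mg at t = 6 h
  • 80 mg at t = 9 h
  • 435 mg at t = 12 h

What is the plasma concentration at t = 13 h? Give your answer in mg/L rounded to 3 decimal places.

351.739 mg/L

k = ln 2 / 2 = 0.34657 per h
Dose 1 (30 mg at t=0 h): 30·exp(−0.34657·13) = 0.331 mg/L
Dose 2 (55 mg at t=3 h): 55·exp(−0.34657·10) = 1.719 mg/L
Dose 3 (250 mg at t=6 h): 250·exp(−0.34657·7) = 22.097 mg/L
Dose 4 (80 mg at t=9 h): 80·exp(−0.34657·4) = 20.000 mg/L
Dose 5 (435 mg at t=12 h): 435·exp(−0.34657·1) = 307.591 mg/L
C(13) = 0.331 + 1.719 + 22.097 + 20.000 + 307.591 = 351.739 mg/L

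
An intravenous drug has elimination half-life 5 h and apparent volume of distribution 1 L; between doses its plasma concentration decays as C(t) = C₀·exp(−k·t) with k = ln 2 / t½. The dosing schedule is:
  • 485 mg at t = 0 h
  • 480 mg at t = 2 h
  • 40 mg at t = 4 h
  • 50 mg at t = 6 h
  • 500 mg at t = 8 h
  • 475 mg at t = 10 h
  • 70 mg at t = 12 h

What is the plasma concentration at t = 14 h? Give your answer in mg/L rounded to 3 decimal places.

730.580 mg/L

k = ln 2 / 5 = 0.13863 per h
Dose 1 (485 mg at t=0 h): 485·exp(−0.13863·14) = 69.640 mg/L
Dose 2 (480 mg at t=2 h): 480·exp(−0.13863·12) = 90.943 mg/L
Dose 3 (40 mg at t=4 h): 40·exp(−0.13863·10) = 10.000 mg/L
Dose 4 (50 mg at t=6 h): 50·exp(−0.13863·8) = 16.494 mg/L
Dose 5 (500 mg at t=8 h): 500·exp(−0.13863·6) = 217.638 mg/L
Dose 6 (475 mg at t=10 h): 475·exp(−0.13863·4) = 272.816 mg/L
Dose 7 (70 mg at t=12 h): 70·exp(−0.13863·2) = 53.050 mg/L
C(14) = 69.640 + 90.943 + 10.000 + 16.494 + 217.638 + 272.816 + 53.050 = 730.580 mg/L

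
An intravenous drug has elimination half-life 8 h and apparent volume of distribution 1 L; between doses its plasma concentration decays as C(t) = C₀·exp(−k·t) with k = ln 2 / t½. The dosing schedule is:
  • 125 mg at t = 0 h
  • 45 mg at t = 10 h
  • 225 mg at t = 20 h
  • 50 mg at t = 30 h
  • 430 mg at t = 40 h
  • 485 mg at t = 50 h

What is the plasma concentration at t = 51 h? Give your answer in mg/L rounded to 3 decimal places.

636.771 mg/L

k = ln 2 / 8 = 0.08664 per h
Dose 1 (125 mg at t=0 h): 125·exp(−0.08664·51) = 1.506 mg/L
Dose 2 (45 mg at t=10 h): 45·exp(−0.08664·41) = 1.290 mg/L
Dose 3 (225 mg at t=20 h): 225·exp(−0.08664·31) = 15.335 mg/L
Dose 4 (50 mg at t=30 h): 50·exp(−0.08664·21) = 8.105 mg/L
Dose 5 (430 mg at t=40 h): 430·exp(−0.08664·11) = 165.788 mg/L
Dose 6 (485 mg at t=50 h): 485·exp(−0.08664·1) = 444.747 mg/L
C(51) = 1.506 + 1.290 + 15.335 + 8.105 + 165.788 + 444.747 = 636.771 mg/L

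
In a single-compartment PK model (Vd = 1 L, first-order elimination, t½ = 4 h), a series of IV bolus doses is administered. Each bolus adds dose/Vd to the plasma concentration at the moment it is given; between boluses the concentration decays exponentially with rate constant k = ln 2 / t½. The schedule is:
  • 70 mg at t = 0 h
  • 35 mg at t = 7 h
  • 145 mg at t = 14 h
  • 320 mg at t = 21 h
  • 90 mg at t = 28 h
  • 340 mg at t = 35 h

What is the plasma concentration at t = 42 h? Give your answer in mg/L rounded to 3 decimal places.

k = ln 2 / 4 = 0.17329 per h
Dose 1 (70 mg at t=0 h): 70·exp(−0.17329·42) = 0.048 mg/L
Dose 2 (35 mg at t=7 h): 35·exp(−0.17329·35) = 0.081 mg/L
Dose 3 (145 mg at t=14 h): 145·exp(−0.17329·28) = 1.133 mg/L
Dose 4 (320 mg at t=21 h): 320·exp(−0.17329·21) = 8.409 mg/L
Dose 5 (90 mg at t=28 h): 90·exp(−0.17329·14) = 7.955 mg/L
Dose 6 (340 mg at t=35 h): 340·exp(−0.17329·7) = 101.083 mg/L
C(42) = 0.048 + 0.081 + 1.133 + 8.409 + 7.955 + 101.083 = 118.709 mg/L

118.709 mg/L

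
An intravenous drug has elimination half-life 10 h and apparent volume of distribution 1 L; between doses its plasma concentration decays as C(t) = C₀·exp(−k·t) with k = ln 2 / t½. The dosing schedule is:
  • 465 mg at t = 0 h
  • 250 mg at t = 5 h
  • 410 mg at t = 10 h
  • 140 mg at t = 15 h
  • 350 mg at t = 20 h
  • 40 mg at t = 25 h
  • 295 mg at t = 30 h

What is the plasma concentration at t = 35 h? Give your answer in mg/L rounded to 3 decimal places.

k = ln 2 / 10 = 0.06931 per h
Dose 1 (465 mg at t=0 h): 465·exp(−0.06931·35) = 41.101 mg/L
Dose 2 (250 mg at t=5 h): 250·exp(−0.06931·30) = 31.250 mg/L
Dose 3 (410 mg at t=10 h): 410·exp(−0.06931·25) = 72.478 mg/L
Dose 4 (140 mg at t=15 h): 140·exp(−0.06931·20) = 35.000 mg/L
Dose 5 (350 mg at t=20 h): 350·exp(−0.06931·15) = 123.744 mg/L
Dose 6 (40 mg at t=25 h): 40·exp(−0.06931·10) = 20.000 mg/L
Dose 7 (295 mg at t=30 h): 295·exp(−0.06931·5) = 208.597 mg/L
C(35) = 41.101 + 31.250 + 72.478 + 35.000 + 123.744 + 20.000 + 208.597 = 532.169 mg/L

532.169 mg/L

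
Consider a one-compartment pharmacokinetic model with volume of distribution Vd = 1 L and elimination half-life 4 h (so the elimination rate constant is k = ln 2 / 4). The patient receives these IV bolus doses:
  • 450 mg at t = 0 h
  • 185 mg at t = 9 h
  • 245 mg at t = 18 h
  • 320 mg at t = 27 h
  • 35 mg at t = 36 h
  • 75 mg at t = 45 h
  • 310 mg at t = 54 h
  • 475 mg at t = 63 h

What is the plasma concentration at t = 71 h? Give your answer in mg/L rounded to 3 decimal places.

136.140 mg/L

k = ln 2 / 4 = 0.17329 per h
Dose 1 (450 mg at t=0 h): 450·exp(−0.17329·71) = 0.002 mg/L
Dose 2 (185 mg at t=9 h): 185·exp(−0.17329·62) = 0.004 mg/L
Dose 3 (245 mg at t=18 h): 245·exp(−0.17329·53) = 0.025 mg/L
Dose 4 (320 mg at t=27 h): 320·exp(−0.17329·44) = 0.156 mg/L
Dose 5 (35 mg at t=36 h): 35·exp(−0.17329·35) = 0.081 mg/L
Dose 6 (75 mg at t=45 h): 75·exp(−0.17329·26) = 0.829 mg/L
Dose 7 (310 mg at t=54 h): 310·exp(−0.17329·17) = 16.292 mg/L
Dose 8 (475 mg at t=63 h): 475·exp(−0.17329·8) = 118.750 mg/L
C(71) = 0.002 + 0.004 + 0.025 + 0.156 + 0.081 + 0.829 + 16.292 + 118.750 = 136.140 mg/L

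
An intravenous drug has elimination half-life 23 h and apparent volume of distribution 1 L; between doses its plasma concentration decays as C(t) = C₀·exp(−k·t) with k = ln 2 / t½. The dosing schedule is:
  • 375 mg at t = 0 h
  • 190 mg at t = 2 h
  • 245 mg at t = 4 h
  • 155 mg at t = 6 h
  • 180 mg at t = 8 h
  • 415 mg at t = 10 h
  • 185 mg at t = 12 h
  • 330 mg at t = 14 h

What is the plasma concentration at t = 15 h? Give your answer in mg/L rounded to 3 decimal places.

k = ln 2 / 23 = 0.03014 per h
Dose 1 (375 mg at t=0 h): 375·exp(−0.03014·15) = 238.620 mg/L
Dose 2 (190 mg at t=2 h): 190·exp(−0.03014·13) = 128.412 mg/L
Dose 3 (245 mg at t=4 h): 245·exp(−0.03014·11) = 175.871 mg/L
Dose 4 (155 mg at t=6 h): 155·exp(−0.03014·9) = 118.178 mg/L
Dose 5 (180 mg at t=8 h): 180·exp(−0.03014·7) = 145.765 mg/L
Dose 6 (415 mg at t=10 h): 415·exp(−0.03014·5) = 356.950 mg/L
Dose 7 (185 mg at t=12 h): 185·exp(−0.03014·3) = 169.008 mg/L
Dose 8 (330 mg at t=14 h): 330·exp(−0.03014·1) = 320.203 mg/L
C(15) = 238.620 + 128.412 + 175.871 + 118.178 + 145.765 + 356.950 + 169.008 + 320.203 = 1653.008 mg/L

1653.008 mg/L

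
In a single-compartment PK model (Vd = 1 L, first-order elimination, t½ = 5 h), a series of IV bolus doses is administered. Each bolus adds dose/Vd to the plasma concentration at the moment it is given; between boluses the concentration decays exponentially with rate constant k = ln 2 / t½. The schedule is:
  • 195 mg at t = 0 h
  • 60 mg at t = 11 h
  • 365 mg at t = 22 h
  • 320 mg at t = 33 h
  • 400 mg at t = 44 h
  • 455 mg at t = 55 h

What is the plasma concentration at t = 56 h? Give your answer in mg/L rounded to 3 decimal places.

k = ln 2 / 5 = 0.13863 per h
Dose 1 (195 mg at t=0 h): 195·exp(−0.13863·56) = 0.083 mg/L
Dose 2 (60 mg at t=11 h): 60·exp(−0.13863·45) = 0.117 mg/L
Dose 3 (365 mg at t=22 h): 365·exp(−0.13863·34) = 3.276 mg/L
Dose 4 (320 mg at t=33 h): 320·exp(−0.13863·23) = 13.195 mg/L
Dose 5 (400 mg at t=44 h): 400·exp(−0.13863·12) = 75.786 mg/L
Dose 6 (455 mg at t=55 h): 455·exp(−0.13863·1) = 396.101 mg/L
C(56) = 0.083 + 0.117 + 3.276 + 13.195 + 75.786 + 396.101 = 488.557 mg/L

488.557 mg/L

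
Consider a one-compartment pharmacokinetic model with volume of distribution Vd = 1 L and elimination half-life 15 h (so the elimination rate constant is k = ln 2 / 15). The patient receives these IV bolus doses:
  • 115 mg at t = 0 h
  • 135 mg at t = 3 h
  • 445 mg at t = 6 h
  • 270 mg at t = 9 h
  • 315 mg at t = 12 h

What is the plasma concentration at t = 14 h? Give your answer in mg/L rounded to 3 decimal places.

950.391 mg/L

k = ln 2 / 15 = 0.04621 per h
Dose 1 (115 mg at t=0 h): 115·exp(−0.04621·14) = 60.219 mg/L
Dose 2 (135 mg at t=3 h): 135·exp(−0.04621·11) = 81.204 mg/L
Dose 3 (445 mg at t=6 h): 445·exp(−0.04621·8) = 307.476 mg/L
Dose 4 (270 mg at t=9 h): 270·exp(−0.04621·5) = 214.299 mg/L
Dose 5 (315 mg at t=12 h): 315·exp(−0.04621·2) = 287.193 mg/L
C(14) = 60.219 + 81.204 + 307.476 + 214.299 + 287.193 = 950.391 mg/L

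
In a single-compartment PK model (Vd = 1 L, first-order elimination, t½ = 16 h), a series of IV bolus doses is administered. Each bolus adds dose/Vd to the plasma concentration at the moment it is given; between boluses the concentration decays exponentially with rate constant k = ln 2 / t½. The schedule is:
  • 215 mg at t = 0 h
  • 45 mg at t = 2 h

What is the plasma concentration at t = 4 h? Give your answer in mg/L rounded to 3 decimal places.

222.058 mg/L

k = ln 2 / 16 = 0.04332 per h
Dose 1 (215 mg at t=0 h): 215·exp(−0.04332·4) = 180.793 mg/L
Dose 2 (45 mg at t=2 h): 45·exp(−0.04332·2) = 41.265 mg/L
C(4) = 180.793 + 41.265 = 222.058 mg/L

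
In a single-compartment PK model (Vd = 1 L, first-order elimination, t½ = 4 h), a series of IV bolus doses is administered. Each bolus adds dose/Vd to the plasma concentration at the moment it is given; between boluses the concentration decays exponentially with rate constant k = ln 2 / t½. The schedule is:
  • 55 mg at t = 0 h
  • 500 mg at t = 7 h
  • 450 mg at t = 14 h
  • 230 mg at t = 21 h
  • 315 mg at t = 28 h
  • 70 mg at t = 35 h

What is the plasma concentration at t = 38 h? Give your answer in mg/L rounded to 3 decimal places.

k = ln 2 / 4 = 0.17329 per h
Dose 1 (55 mg at t=0 h): 55·exp(−0.17329·38) = 0.076 mg/L
Dose 2 (500 mg at t=7 h): 500·exp(−0.17329·31) = 2.323 mg/L
Dose 3 (450 mg at t=14 h): 450·exp(−0.17329·24) = 7.031 mg/L
Dose 4 (230 mg at t=21 h): 230·exp(−0.17329·17) = 12.088 mg/L
Dose 5 (315 mg at t=28 h): 315·exp(−0.17329·10) = 55.685 mg/L
Dose 6 (70 mg at t=35 h): 70·exp(−0.17329·3) = 41.622 mg/L
C(38) = 0.076 + 2.323 + 7.031 + 12.088 + 55.685 + 41.622 = 118.825 mg/L

118.825 mg/L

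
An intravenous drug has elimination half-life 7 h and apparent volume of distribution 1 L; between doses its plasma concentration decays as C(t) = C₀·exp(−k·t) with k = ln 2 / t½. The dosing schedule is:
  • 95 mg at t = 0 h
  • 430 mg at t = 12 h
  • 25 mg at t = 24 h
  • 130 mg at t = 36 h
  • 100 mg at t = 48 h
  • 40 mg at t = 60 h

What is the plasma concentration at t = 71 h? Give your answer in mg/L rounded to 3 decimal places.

29.346 mg/L

k = ln 2 / 7 = 0.09902 per h
Dose 1 (95 mg at t=0 h): 95·exp(−0.09902·71) = 0.084 mg/L
Dose 2 (430 mg at t=12 h): 430·exp(−0.09902·59) = 1.248 mg/L
Dose 3 (25 mg at t=24 h): 25·exp(−0.09902·47) = 0.238 mg/L
Dose 4 (130 mg at t=36 h): 130·exp(−0.09902·35) = 4.063 mg/L
Dose 5 (100 mg at t=48 h): 100·exp(−0.09902·23) = 10.254 mg/L
Dose 6 (40 mg at t=60 h): 40·exp(−0.09902·11) = 13.459 mg/L
C(71) = 0.084 + 1.248 + 0.238 + 4.063 + 10.254 + 13.459 = 29.346 mg/L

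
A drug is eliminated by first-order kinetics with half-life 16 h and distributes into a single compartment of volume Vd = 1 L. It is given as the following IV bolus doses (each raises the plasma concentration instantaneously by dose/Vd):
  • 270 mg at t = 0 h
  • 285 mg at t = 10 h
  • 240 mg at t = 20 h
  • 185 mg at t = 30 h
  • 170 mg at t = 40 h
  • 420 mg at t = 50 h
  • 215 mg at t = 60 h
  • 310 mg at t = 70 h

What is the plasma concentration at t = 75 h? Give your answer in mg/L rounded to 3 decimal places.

k = ln 2 / 16 = 0.04332 per h
Dose 1 (270 mg at t=0 h): 270·exp(−0.04332·75) = 10.478 mg/L
Dose 2 (285 mg at t=10 h): 285·exp(−0.04332·65) = 17.057 mg/L
Dose 3 (240 mg at t=20 h): 240·exp(−0.04332·55) = 22.152 mg/L
Dose 4 (185 mg at t=30 h): 185·exp(−0.04332·45) = 26.334 mg/L
Dose 5 (170 mg at t=40 h): 170·exp(−0.04332·35) = 37.320 mg/L
Dose 6 (420 mg at t=50 h): 420·exp(−0.04332·25) = 142.197 mg/L
Dose 7 (215 mg at t=60 h): 215·exp(−0.04332·15) = 112.259 mg/L
Dose 8 (310 mg at t=70 h): 310·exp(−0.04332·5) = 249.626 mg/L
C(75) = 10.478 + 17.057 + 22.152 + 26.334 + 37.320 + 142.197 + 112.259 + 249.626 = 617.425 mg/L

617.425 mg/L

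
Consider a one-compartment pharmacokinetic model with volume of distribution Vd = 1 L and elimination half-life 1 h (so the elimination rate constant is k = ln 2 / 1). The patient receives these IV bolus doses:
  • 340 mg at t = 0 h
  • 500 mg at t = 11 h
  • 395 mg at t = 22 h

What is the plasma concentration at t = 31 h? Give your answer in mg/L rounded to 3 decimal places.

0.772 mg/L

k = ln 2 / 1 = 0.69315 per h
Dose 1 (340 mg at t=0 h): 340·exp(−0.69315·31) = 0.000 mg/L
Dose 2 (500 mg at t=11 h): 500·exp(−0.69315·20) = 0.000 mg/L
Dose 3 (395 mg at t=22 h): 395·exp(−0.69315·9) = 0.771 mg/L
C(31) = 0.000 + 0.000 + 0.771 = 0.772 mg/L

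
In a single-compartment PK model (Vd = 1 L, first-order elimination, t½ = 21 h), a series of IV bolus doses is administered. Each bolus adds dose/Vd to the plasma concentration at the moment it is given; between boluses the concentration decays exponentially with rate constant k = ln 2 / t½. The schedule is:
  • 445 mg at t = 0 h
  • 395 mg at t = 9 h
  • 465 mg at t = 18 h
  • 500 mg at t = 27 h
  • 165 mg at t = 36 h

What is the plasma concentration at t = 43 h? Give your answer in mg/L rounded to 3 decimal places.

k = ln 2 / 21 = 0.03301 per h
Dose 1 (445 mg at t=0 h): 445·exp(−0.03301·43) = 107.638 mg/L
Dose 2 (395 mg at t=9 h): 395·exp(−0.03301·34) = 128.592 mg/L
Dose 3 (465 mg at t=18 h): 465·exp(−0.03301·25) = 203.744 mg/L
Dose 4 (500 mg at t=27 h): 500·exp(−0.03301·16) = 294.859 mg/L
Dose 5 (165 mg at t=36 h): 165·exp(−0.03301·7) = 130.961 mg/L
C(43) = 107.638 + 128.592 + 203.744 + 294.859 + 130.961 = 865.793 mg/L

865.793 mg/L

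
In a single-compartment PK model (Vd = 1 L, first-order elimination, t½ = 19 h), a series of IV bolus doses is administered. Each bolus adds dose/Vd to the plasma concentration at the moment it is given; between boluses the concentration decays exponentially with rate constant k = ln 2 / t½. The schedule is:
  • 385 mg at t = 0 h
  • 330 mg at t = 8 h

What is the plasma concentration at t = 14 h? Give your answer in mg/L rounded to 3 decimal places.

k = ln 2 / 19 = 0.03648 per h
Dose 1 (385 mg at t=0 h): 385·exp(−0.03648·14) = 231.020 mg/L
Dose 2 (330 mg at t=8 h): 330·exp(−0.03648·6) = 265.126 mg/L
C(14) = 231.020 + 265.126 = 496.145 mg/L

496.145 mg/L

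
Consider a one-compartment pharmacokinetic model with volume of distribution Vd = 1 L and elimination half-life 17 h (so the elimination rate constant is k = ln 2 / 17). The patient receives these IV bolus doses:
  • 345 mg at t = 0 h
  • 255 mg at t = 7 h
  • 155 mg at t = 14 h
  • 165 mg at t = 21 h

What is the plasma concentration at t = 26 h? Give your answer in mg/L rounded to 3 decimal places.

k = ln 2 / 17 = 0.04077 per h
Dose 1 (345 mg at t=0 h): 345·exp(−0.04077·26) = 119.514 mg/L
Dose 2 (255 mg at t=7 h): 255·exp(−0.04077·19) = 117.515 mg/L
Dose 3 (155 mg at t=14 h): 155·exp(−0.04077·12) = 95.025 mg/L
Dose 4 (165 mg at t=21 h): 165·exp(−0.04077·5) = 134.569 mg/L
C(26) = 119.514 + 117.515 + 95.025 + 134.569 = 466.625 mg/L

466.625 mg/L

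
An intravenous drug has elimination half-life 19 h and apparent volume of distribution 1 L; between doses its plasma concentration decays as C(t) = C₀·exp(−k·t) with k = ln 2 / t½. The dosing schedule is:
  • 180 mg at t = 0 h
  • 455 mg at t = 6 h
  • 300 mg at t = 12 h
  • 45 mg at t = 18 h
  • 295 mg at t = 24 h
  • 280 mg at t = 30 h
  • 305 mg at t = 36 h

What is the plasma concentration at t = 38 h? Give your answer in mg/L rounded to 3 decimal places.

994.152 mg/L

k = ln 2 / 19 = 0.03648 per h
Dose 1 (180 mg at t=0 h): 180·exp(−0.03648·38) = 45.000 mg/L
Dose 2 (455 mg at t=6 h): 455·exp(−0.03648·32) = 141.584 mg/L
Dose 3 (300 mg at t=12 h): 300·exp(−0.03648·26) = 116.194 mg/L
Dose 4 (45 mg at t=18 h): 45·exp(−0.03648·20) = 21.694 mg/L
Dose 5 (295 mg at t=24 h): 295·exp(−0.03648·14) = 177.015 mg/L
Dose 6 (280 mg at t=30 h): 280·exp(−0.03648·8) = 209.126 mg/L
Dose 7 (305 mg at t=36 h): 305·exp(−0.03648·2) = 283.539 mg/L
C(38) = 45.000 + 141.584 + 116.194 + 21.694 + 177.015 + 209.126 + 283.539 = 994.152 mg/L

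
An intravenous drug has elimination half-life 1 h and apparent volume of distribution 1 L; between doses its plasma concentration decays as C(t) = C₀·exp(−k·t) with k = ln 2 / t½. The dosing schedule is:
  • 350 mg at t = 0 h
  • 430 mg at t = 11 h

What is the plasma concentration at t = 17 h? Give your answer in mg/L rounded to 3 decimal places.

6.721 mg/L

k = ln 2 / 1 = 0.69315 per h
Dose 1 (350 mg at t=0 h): 350·exp(−0.69315·17) = 0.003 mg/L
Dose 2 (430 mg at t=11 h): 430·exp(−0.69315·6) = 6.719 mg/L
C(17) = 0.003 + 6.719 = 6.721 mg/L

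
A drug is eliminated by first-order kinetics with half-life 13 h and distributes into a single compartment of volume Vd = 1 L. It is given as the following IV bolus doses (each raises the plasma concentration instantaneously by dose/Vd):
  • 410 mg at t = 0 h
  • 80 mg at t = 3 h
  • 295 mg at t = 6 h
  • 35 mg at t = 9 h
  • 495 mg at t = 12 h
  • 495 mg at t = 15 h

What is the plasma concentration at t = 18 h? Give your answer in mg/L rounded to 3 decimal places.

1151.523 mg/L

k = ln 2 / 13 = 0.05332 per h
Dose 1 (410 mg at t=0 h): 410·exp(−0.05332·18) = 157.027 mg/L
Dose 2 (80 mg at t=3 h): 80·exp(−0.05332·15) = 35.954 mg/L
Dose 3 (295 mg at t=6 h): 295·exp(−0.05332·12) = 155.578 mg/L
Dose 4 (35 mg at t=9 h): 35·exp(−0.05332·9) = 21.660 mg/L
Dose 5 (495 mg at t=12 h): 495·exp(−0.05332·6) = 359.475 mg/L
Dose 6 (495 mg at t=15 h): 495·exp(−0.05332·3) = 421.829 mg/L
C(18) = 157.027 + 35.954 + 155.578 + 21.660 + 359.475 + 421.829 = 1151.523 mg/L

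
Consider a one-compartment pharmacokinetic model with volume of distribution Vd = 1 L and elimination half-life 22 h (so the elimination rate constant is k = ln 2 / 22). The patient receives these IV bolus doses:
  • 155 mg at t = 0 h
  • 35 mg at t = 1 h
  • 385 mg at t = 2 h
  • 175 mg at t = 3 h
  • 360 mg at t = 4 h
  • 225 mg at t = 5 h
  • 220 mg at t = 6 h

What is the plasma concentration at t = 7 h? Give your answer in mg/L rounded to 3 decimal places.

1388.425 mg/L

k = ln 2 / 22 = 0.03151 per h
Dose 1 (155 mg at t=0 h): 155·exp(−0.03151·7) = 124.322 mg/L
Dose 2 (35 mg at t=1 h): 35·exp(−0.03151·6) = 28.971 mg/L
Dose 3 (385 mg at t=2 h): 385·exp(−0.03151·5) = 328.886 mg/L
Dose 4 (175 mg at t=3 h): 175·exp(−0.03151·4) = 154.278 mg/L
Dose 5 (360 mg at t=4 h): 360·exp(−0.03151·3) = 327.531 mg/L
Dose 6 (225 mg at t=5 h): 225·exp(−0.03151·2) = 211.259 mg/L
Dose 7 (220 mg at t=6 h): 220·exp(−0.03151·1) = 213.177 mg/L
C(7) = 124.322 + 28.971 + 328.886 + 154.278 + 327.531 + 211.259 + 213.177 = 1388.425 mg/L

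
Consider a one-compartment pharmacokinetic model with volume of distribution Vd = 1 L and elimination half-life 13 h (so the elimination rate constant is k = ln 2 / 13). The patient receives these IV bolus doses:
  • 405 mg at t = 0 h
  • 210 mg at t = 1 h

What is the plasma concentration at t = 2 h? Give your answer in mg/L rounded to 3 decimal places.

k = ln 2 / 13 = 0.05332 per h
Dose 1 (405 mg at t=0 h): 405·exp(−0.05332·2) = 364.035 mg/L
Dose 2 (210 mg at t=1 h): 210·exp(−0.05332·1) = 199.096 mg/L
C(2) = 364.035 + 199.096 = 563.131 mg/L

563.131 mg/L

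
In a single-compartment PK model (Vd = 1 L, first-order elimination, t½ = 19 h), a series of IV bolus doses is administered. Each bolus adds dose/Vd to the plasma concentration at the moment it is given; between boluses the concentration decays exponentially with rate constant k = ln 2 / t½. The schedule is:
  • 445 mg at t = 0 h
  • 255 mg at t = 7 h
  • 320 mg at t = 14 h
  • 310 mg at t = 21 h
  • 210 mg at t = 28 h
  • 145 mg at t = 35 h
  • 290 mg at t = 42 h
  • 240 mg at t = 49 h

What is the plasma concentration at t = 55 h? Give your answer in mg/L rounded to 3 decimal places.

k = ln 2 / 19 = 0.03648 per h
Dose 1 (445 mg at t=0 h): 445·exp(−0.03648·55) = 59.835 mg/L
Dose 2 (255 mg at t=7 h): 255·exp(−0.03648·48) = 44.263 mg/L
Dose 3 (320 mg at t=14 h): 320·exp(−0.03648·41) = 71.707 mg/L
Dose 4 (310 mg at t=21 h): 310·exp(−0.03648·34) = 89.676 mg/L
Dose 5 (210 mg at t=28 h): 210·exp(−0.03648·27) = 78.422 mg/L
Dose 6 (145 mg at t=35 h): 145·exp(−0.03648·20) = 69.903 mg/L
Dose 7 (290 mg at t=42 h): 290·exp(−0.03648·13) = 180.480 mg/L
Dose 8 (240 mg at t=49 h): 240·exp(−0.03648·6) = 192.819 mg/L
C(55) = 59.835 + 44.263 + 71.707 + 89.676 + 78.422 + 69.903 + 180.480 + 192.819 = 787.105 mg/L

787.105 mg/L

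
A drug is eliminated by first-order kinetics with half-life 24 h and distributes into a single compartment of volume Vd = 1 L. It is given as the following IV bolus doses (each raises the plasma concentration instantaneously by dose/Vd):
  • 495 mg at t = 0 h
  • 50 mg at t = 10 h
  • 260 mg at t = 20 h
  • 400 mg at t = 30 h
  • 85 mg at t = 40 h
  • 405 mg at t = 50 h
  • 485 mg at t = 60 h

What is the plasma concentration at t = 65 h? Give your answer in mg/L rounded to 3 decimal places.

1026.084 mg/L

k = ln 2 / 24 = 0.02888 per h
Dose 1 (495 mg at t=0 h): 495·exp(−0.02888·65) = 75.738 mg/L
Dose 2 (50 mg at t=10 h): 50·exp(−0.02888·55) = 10.212 mg/L
Dose 3 (260 mg at t=20 h): 260·exp(−0.02888·45) = 70.883 mg/L
Dose 4 (400 mg at t=30 h): 400·exp(−0.02888·35) = 145.565 mg/L
Dose 5 (85 mg at t=40 h): 85·exp(−0.02888·25) = 41.290 mg/L
Dose 6 (405 mg at t=50 h): 405·exp(−0.02888·15) = 262.610 mg/L
Dose 7 (485 mg at t=60 h): 485·exp(−0.02888·5) = 419.785 mg/L
C(65) = 75.738 + 10.212 + 70.883 + 145.565 + 41.290 + 262.610 + 419.785 = 1026.084 mg/L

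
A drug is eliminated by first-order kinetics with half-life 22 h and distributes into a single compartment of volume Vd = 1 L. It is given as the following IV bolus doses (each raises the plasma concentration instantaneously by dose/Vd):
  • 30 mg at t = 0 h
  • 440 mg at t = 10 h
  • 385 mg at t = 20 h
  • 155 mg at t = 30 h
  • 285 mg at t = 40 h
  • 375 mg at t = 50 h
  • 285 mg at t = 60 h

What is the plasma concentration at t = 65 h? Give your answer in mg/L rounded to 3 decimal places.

k = ln 2 / 22 = 0.03151 per h
Dose 1 (30 mg at t=0 h): 30·exp(−0.03151·65) = 3.870 mg/L
Dose 2 (440 mg at t=10 h): 440·exp(−0.03151·55) = 77.782 mg/L
Dose 3 (385 mg at t=20 h): 385·exp(−0.03151·45) = 93.265 mg/L
Dose 4 (155 mg at t=30 h): 155·exp(−0.03151·35) = 51.454 mg/L
Dose 5 (285 mg at t=40 h): 285·exp(−0.03151·25) = 129.648 mg/L
Dose 6 (375 mg at t=50 h): 375·exp(−0.03151·15) = 233.767 mg/L
Dose 7 (285 mg at t=60 h): 285·exp(−0.03151·5) = 243.461 mg/L
C(65) = 3.870 + 77.782 + 93.265 + 51.454 + 129.648 + 233.767 + 243.461 = 833.246 mg/L

833.246 mg/L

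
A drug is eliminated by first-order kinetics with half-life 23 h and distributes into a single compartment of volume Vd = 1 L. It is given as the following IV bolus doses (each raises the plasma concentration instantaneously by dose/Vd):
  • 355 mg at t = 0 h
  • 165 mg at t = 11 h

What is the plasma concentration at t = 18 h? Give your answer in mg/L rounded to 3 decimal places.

339.985 mg/L

k = ln 2 / 23 = 0.03014 per h
Dose 1 (355 mg at t=0 h): 355·exp(−0.03014·18) = 206.367 mg/L
Dose 2 (165 mg at t=11 h): 165·exp(−0.03014·7) = 133.618 mg/L
C(18) = 206.367 + 133.618 = 339.985 mg/L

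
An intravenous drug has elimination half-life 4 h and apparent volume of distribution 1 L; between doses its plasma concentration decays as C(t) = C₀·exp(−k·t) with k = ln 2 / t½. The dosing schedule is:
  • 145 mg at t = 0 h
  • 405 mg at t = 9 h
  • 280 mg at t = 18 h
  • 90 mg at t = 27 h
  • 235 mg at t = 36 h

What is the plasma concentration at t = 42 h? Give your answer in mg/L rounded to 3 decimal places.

95.580 mg/L

k = ln 2 / 4 = 0.17329 per h
Dose 1 (145 mg at t=0 h): 145·exp(−0.17329·42) = 0.100 mg/L
Dose 2 (405 mg at t=9 h): 405·exp(−0.17329·33) = 1.330 mg/L
Dose 3 (280 mg at t=18 h): 280·exp(−0.17329·24) = 4.375 mg/L
Dose 4 (90 mg at t=27 h): 90·exp(−0.17329·15) = 6.689 mg/L
Dose 5 (235 mg at t=36 h): 235·exp(−0.17329·6) = 83.085 mg/L
C(42) = 0.100 + 1.330 + 4.375 + 6.689 + 83.085 = 95.580 mg/L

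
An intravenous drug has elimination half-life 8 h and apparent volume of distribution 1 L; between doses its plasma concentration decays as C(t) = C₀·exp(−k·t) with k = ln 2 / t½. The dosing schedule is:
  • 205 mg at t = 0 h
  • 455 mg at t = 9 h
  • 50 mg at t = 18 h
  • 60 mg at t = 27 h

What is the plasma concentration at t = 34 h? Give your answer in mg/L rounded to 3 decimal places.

k = ln 2 / 8 = 0.08664 per h
Dose 1 (205 mg at t=0 h): 205·exp(−0.08664·34) = 10.774 mg/L
Dose 2 (455 mg at t=9 h): 455·exp(−0.08664·25) = 52.155 mg/L
Dose 3 (50 mg at t=18 h): 50·exp(−0.08664·16) = 12.500 mg/L
Dose 4 (60 mg at t=27 h): 60·exp(−0.08664·7) = 32.715 mg/L
C(34) = 10.774 + 52.155 + 12.500 + 32.715 = 108.144 mg/L

108.144 mg/L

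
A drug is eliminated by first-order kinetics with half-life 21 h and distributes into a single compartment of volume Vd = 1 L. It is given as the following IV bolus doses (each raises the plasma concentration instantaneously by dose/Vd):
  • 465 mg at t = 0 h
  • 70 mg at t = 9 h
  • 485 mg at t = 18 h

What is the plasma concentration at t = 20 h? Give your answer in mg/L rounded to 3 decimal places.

k = ln 2 / 21 = 0.03301 per h
Dose 1 (465 mg at t=0 h): 465·exp(−0.03301·20) = 240.302 mg/L
Dose 2 (70 mg at t=9 h): 70·exp(−0.03301·11) = 48.687 mg/L
Dose 3 (485 mg at t=18 h): 485·exp(−0.03301·2) = 454.017 mg/L
C(20) = 240.302 + 48.687 + 454.017 = 743.007 mg/L

743.007 mg/L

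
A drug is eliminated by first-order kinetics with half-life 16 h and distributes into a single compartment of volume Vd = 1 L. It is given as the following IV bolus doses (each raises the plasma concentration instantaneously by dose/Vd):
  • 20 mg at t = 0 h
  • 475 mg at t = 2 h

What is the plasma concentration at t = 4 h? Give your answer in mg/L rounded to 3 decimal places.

k = ln 2 / 16 = 0.04332 per h
Dose 1 (20 mg at t=0 h): 20·exp(−0.04332·4) = 16.818 mg/L
Dose 2 (475 mg at t=2 h): 475·exp(−0.04332·2) = 435.577 mg/L
C(4) = 16.818 + 435.577 = 452.395 mg/L

452.395 mg/L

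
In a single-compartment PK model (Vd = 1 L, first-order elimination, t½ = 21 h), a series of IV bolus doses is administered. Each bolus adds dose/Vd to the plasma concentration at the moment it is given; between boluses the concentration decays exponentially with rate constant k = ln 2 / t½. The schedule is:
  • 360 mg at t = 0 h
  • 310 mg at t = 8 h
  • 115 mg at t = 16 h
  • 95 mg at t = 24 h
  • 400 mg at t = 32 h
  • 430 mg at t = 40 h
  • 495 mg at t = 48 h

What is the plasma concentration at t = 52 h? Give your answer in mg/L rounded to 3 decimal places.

1139.852 mg/L

k = ln 2 / 21 = 0.03301 per h
Dose 1 (360 mg at t=0 h): 360·exp(−0.03301·52) = 64.699 mg/L
Dose 2 (310 mg at t=8 h): 310·exp(−0.03301·44) = 72.549 mg/L
Dose 3 (115 mg at t=16 h): 115·exp(−0.03301·36) = 35.047 mg/L
Dose 4 (95 mg at t=24 h): 95·exp(−0.03301·28) = 37.701 mg/L
Dose 5 (400 mg at t=32 h): 400·exp(−0.03301·20) = 206.712 mg/L
Dose 6 (430 mg at t=40 h): 430·exp(−0.03301·12) = 289.369 mg/L
Dose 7 (495 mg at t=48 h): 495·exp(−0.03301·4) = 433.777 mg/L
C(52) = 64.699 + 72.549 + 35.047 + 37.701 + 206.712 + 289.369 + 433.777 = 1139.852 mg/L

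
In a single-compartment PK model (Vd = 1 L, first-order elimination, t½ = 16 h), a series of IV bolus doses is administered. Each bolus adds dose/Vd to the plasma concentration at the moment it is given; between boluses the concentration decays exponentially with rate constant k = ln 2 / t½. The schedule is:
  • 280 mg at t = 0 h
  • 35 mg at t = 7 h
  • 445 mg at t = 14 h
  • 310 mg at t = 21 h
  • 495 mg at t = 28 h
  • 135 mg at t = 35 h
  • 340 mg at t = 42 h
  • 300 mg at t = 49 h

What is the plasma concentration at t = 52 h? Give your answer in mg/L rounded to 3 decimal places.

k = ln 2 / 16 = 0.04332 per h
Dose 1 (280 mg at t=0 h): 280·exp(−0.04332·52) = 29.431 mg/L
Dose 2 (35 mg at t=7 h): 35·exp(−0.04332·45) = 4.982 mg/L
Dose 3 (445 mg at t=14 h): 445·exp(−0.04332·38) = 85.785 mg/L
Dose 4 (310 mg at t=21 h): 310·exp(−0.04332·31) = 80.931 mg/L
Dose 5 (495 mg at t=28 h): 495·exp(−0.04332·24) = 175.009 mg/L
Dose 6 (135 mg at t=35 h): 135·exp(−0.04332·17) = 64.638 mg/L
Dose 7 (340 mg at t=42 h): 340·exp(−0.04332·10) = 220.463 mg/L
Dose 8 (300 mg at t=49 h): 300·exp(−0.04332·3) = 263.438 mg/L
C(52) = 29.431 + 4.982 + 85.785 + 80.931 + 175.009 + 64.638 + 220.463 + 263.438 = 924.678 mg/L

924.678 mg/L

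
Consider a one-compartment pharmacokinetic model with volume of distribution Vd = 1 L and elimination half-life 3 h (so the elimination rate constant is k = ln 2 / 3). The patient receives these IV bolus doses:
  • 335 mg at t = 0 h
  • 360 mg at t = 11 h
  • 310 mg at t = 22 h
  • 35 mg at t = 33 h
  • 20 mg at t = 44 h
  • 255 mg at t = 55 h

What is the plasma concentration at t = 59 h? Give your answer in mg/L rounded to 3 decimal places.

k = ln 2 / 3 = 0.23105 per h
Dose 1 (335 mg at t=0 h): 335·exp(−0.23105·59) = 0.000 mg/L
Dose 2 (360 mg at t=11 h): 360·exp(−0.23105·48) = 0.005 mg/L
Dose 3 (310 mg at t=22 h): 310·exp(−0.23105·37) = 0.060 mg/L
Dose 4 (35 mg at t=33 h): 35·exp(−0.23105·26) = 0.086 mg/L
Dose 5 (20 mg at t=44 h): 20·exp(−0.23105·15) = 0.625 mg/L
Dose 6 (255 mg at t=55 h): 255·exp(−0.23105·4) = 101.197 mg/L
C(59) = 0.000 + 0.005 + 0.060 + 0.086 + 0.625 + 101.197 = 101.974 mg/L

101.974 mg/L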